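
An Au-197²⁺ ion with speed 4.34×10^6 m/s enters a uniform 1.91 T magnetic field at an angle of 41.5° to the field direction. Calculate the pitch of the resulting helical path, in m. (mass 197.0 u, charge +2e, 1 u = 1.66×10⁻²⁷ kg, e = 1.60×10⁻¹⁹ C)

The velocity component along B is v∥ = v cos41.5° = 3.25×10^6 m/s.
The cyclotron period T = 2πm/(qB) = 3.36×10^-6 s is set by m, q, B alone.
Pitch = v∥·T = (3.25×10^6)(3.36×10^-6) = 10.9 m.

pitch ≈ 10.9 m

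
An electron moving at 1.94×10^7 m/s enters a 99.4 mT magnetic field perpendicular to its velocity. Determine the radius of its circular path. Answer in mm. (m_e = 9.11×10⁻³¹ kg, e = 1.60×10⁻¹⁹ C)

The magnetic force provides the centripetal force: qvB = mv²/r, so r = mv/(qB).
r = (9.11×10^-31 kg)(1.94×10^7 m/s) / [(1×1.60×10^-19 C)(0.0994 T)] = 1.11×10^-3 m.

r ≈ 1.11 mm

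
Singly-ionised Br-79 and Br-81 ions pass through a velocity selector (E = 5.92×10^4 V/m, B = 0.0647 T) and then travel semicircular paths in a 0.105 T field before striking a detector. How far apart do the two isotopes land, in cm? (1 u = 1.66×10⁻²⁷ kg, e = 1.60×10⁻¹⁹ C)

Δd ≈ 36.2 cm

Both emerge at v = E/B₁ = 9.15×10^5 m/s.
r = mv/(qB₂), so r₁ = 7.142 m and r₂ = 7.323 m, giving Δr = 0.181 m.
After a semicircle each ion lands a diameter 2r from the entry slit, so the separation is 2Δr = 0.362 m.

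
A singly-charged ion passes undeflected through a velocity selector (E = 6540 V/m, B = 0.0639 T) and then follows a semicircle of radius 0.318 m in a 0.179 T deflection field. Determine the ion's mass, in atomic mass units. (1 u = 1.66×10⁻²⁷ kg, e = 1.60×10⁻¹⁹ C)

v = E/B₁ = 1.02×10^5 m/s.
From r = mv/(qB₂), m = qB₂r/v = (1×1.60×10^-19)(0.179)(0.318) / (1.02×10^5) = 8.90×10^-26 kg.
In atomic mass units: m = 8.90×10^-26 / 1.66×10^-27 = 53.6 u.

m ≈ 53.6 u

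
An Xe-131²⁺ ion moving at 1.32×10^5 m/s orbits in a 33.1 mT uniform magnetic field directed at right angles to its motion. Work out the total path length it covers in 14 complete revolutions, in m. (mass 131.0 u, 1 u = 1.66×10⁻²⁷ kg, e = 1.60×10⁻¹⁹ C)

r = mv/(qB) = 2.71 m, so one revolution covers 2πr = 17.0 m.
In 14 revolutions: L = 14·2πr = 238 m.

L ≈ 238 m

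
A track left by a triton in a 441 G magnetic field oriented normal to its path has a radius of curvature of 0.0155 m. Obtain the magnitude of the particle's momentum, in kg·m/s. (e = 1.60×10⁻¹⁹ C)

Since qvB = mv²/r, the momentum p = mv = qBr.
p = (1×1.60×10^-19)(0.0441)(0.0155) = 1.09×10^-22 kg·m/s.

p ≈ 1.09×10^-22 kg·m/s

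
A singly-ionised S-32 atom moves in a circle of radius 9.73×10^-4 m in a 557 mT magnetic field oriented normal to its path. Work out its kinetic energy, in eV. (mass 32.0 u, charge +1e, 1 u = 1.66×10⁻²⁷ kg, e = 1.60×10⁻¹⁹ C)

K ≈ 0.442 eV

v = qBr/m = (1×1.60×10^-19)(0.557)(9.73×10^-4) / (5.31×10^-26) = 1630 m/s.
K = ½mv² = 0.5·(5.31×10^-26)·(1630)² = 7.08×10^-20 J = 0.442 eV.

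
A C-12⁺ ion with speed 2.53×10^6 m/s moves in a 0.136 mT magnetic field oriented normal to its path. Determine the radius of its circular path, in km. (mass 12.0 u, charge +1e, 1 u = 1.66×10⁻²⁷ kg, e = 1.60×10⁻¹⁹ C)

r ≈ 2.32 km

The magnetic force provides the centripetal force: qvB = mv²/r, so r = mv/(qB).
r = (1.99×10^-26 kg)(2.53×10^6 m/s) / [(1×1.60×10^-19 C)(1.36×10^-4 T)] = 2320 m.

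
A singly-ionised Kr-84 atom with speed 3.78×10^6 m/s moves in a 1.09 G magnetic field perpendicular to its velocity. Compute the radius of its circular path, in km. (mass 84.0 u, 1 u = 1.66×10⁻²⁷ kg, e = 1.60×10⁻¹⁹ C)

r ≈ 30.2 km

The magnetic force provides the centripetal force: qvB = mv²/r, so r = mv/(qB).
r = (1.39×10^-25 kg)(3.78×10^6 m/s) / [(1×1.60×10^-19 C)(1.09×10^-4 T)] = 3.02×10^4 m.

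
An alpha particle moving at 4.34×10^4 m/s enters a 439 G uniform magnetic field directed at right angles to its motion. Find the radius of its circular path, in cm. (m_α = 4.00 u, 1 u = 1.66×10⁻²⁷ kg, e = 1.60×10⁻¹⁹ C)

The magnetic force provides the centripetal force: qvB = mv²/r, so r = mv/(qB).
r = (6.64×10^-27 kg)(4.34×10^4 m/s) / [(2×1.60×10^-19 C)(0.0439 T)] = 0.0205 m.

r ≈ 2.05 cm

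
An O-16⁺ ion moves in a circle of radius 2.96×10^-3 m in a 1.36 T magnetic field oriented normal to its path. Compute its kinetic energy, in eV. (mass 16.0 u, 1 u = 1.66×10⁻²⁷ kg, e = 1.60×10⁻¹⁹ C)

v = qBr/m = (1×1.60×10^-19)(1.36)(2.96×10^-3) / (2.66×10^-26) = 2.43×10^4 m/s.
K = ½mv² = 0.5·(2.66×10^-26)·(2.43×10^4)² = 7.81×10^-18 J = 48.8 eV.

K ≈ 48.8 eV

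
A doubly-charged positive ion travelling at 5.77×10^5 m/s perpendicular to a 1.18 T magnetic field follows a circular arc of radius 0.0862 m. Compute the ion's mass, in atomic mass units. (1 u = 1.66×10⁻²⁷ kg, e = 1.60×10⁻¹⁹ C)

m ≈ 34.0 u

qvB = mv²/r ⇒ m = qBr/v.
m = (2×1.60×10^-19)(1.18)(0.0862) / (5.77×10^5) = 5.64×10^-26 kg = 34.0 u.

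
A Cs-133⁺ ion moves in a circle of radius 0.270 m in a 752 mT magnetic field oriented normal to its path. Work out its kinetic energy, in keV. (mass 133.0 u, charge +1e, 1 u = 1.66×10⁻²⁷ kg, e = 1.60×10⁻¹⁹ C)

v = qBr/m = (1×1.60×10^-19)(0.752)(0.270) / (2.21×10^-25) = 1.47×10^5 m/s.
K = ½mv² = 0.5·(2.21×10^-25)·(1.47×10^5)² = 2.39×10^-15 J = 14.9 keV.

K ≈ 14.9 keV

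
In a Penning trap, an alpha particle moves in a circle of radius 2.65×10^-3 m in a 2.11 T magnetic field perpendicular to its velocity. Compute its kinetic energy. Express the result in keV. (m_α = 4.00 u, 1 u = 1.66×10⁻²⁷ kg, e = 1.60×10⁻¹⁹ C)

v = qBr/m = (2×1.60×10^-19)(2.11)(2.65×10^-3) / (6.64×10^-27) = 2.69×10^5 m/s.
K = ½mv² = 0.5·(6.64×10^-27)·(2.69×10^5)² = 2.41×10^-16 J = 1.51 keV.

K ≈ 1.51 keV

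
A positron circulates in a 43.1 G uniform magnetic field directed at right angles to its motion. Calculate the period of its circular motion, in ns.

The cyclotron period is independent of speed: T = 2πm/(qB).
T = 2π(9.11×10^-31) / [(1×1.60×10^-19)(4.31×10^-3)] = 8.30×10^-9 s.

T ≈ 8.30 ns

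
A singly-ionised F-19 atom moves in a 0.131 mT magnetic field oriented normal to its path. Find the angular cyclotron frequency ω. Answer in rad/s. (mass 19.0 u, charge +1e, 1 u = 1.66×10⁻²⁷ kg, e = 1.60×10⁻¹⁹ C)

ω = qB/m = (1×1.60×10^-19)(1.31×10^-4) / (3.15×10^-26) = 665 rad/s.

ω ≈ 665 rad/s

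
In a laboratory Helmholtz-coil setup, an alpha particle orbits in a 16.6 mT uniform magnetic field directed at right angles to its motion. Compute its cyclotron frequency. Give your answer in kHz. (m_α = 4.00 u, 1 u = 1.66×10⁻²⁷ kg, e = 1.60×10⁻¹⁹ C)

f = qB/(2πm) = (2×1.60×10^-19)(0.0166) / [2π(6.64×10^-27)] = 1.27×10^5 Hz.

f ≈ 127 kHz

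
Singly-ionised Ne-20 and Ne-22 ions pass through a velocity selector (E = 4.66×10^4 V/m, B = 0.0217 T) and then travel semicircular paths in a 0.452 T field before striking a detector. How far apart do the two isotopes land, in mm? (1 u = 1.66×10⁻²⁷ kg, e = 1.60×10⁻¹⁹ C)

Both emerge at v = E/B₁ = 2.15×10^6 m/s.
r = mv/(qB₂), so r₁ = 0.98584 m and r₂ = 1.0844 m, giving Δr = 0.0986 m.
After a semicircle each ion lands a diameter 2r from the entry slit, so the separation is 2Δr = 0.197 m.

Δd ≈ 197 mm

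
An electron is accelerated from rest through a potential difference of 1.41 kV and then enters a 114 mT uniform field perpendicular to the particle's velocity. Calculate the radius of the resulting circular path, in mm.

r ≈ 1.11 mm

The kinetic energy gained is K = qV = (1×1.60×10^-19)(1410) = 2.26×10^-16 J.
v = √(2K/m) = 2.23×10^7 m/s.
r = mv/(qB) = (9.11×10^-31)(2.23×10^7) / [(1×1.60×10^-19)(0.114)] = 1.11×10^-3 m.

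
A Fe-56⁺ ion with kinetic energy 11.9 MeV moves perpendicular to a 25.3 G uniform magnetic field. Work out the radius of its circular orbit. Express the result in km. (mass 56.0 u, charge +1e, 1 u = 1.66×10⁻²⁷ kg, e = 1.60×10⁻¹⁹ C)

Convert the energy: K = 11.9 MeV = 1.90×10^-12 J.
v = √(2K/m) = √(2·1.90×10^-12/9.30×10^-26) = 6.40×10^6 m/s.
r = mv/(qB) = (9.30×10^-26)(6.40×10^6) / [(1×1.60×10^-19)(2.53×10^-3)] = 1470 m.

r ≈ 1.47 km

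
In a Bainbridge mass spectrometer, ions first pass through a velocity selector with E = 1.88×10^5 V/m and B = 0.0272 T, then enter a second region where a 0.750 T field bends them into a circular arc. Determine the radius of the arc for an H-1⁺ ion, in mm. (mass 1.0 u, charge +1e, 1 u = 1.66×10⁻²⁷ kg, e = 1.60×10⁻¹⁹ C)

r ≈ 95.6 mm

The selector passes v = E/B = 1.88×10^5/0.0272 = 6.91×10^6 m/s.
In the deflection region, r = mv/(qB₂) = (1.66×10^-27)(6.91×10^6) / [(1×1.60×10^-19)(0.750)] = 0.0956 m.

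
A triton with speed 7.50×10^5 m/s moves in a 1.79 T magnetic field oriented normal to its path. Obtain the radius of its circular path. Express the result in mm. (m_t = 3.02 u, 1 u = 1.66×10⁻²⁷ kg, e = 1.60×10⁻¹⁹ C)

r ≈ 13.1 mm

The magnetic force provides the centripetal force: qvB = mv²/r, so r = mv/(qB).
r = (5.01×10^-27 kg)(7.50×10^5 m/s) / [(1×1.60×10^-19 C)(1.79 T)] = 0.0131 m.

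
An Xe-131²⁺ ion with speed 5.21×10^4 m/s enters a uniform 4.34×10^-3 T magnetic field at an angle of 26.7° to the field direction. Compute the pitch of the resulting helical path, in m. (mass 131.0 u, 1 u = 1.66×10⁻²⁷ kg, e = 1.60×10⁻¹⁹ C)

The velocity component along B is v∥ = v cos26.7° = 4.65×10^4 m/s.
The cyclotron period T = 2πm/(qB) = 9.84×10^-4 s is set by m, q, B alone.
Pitch = v∥·T = (4.65×10^4)(9.84×10^-4) = 45.8 m.

pitch ≈ 45.8 m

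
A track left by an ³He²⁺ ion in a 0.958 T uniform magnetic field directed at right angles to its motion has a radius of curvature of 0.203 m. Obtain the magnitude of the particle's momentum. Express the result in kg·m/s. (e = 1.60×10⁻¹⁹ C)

Since qvB = mv²/r, the momentum p = mv = qBr.
p = (2×1.60×10^-19)(0.958)(0.203) = 6.22×10^-20 kg·m/s.

p ≈ 6.22×10^-20 kg·m/s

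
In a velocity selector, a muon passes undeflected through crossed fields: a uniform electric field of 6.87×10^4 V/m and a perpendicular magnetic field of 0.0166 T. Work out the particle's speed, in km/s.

v ≈ 4140 km/s

For zero net force, qE = qvB, so v = E/B.
v = (6.87×10^4) / (0.0166) = 4.14×10^6 m/s.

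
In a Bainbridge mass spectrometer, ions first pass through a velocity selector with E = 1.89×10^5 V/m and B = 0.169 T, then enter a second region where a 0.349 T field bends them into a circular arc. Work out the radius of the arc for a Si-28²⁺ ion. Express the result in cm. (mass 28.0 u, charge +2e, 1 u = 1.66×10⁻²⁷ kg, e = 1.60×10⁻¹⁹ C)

The selector passes v = E/B = 1.89×10^5/0.169 = 1.12×10^6 m/s.
In the deflection region, r = mv/(qB₂) = (4.65×10^-26)(1.12×10^6) / [(2×1.60×10^-19)(0.349)] = 0.465 m.

r ≈ 46.5 cm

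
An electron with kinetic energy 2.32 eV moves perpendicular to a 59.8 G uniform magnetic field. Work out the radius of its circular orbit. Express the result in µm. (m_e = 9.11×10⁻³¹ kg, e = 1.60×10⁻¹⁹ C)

Convert the energy: K = 2.32 eV = 3.71×10^-19 J.
v = √(2K/m) = √(2·3.71×10^-19/9.11×10^-31) = 9.03×10^5 m/s.
r = mv/(qB) = (9.11×10^-31)(9.03×10^5) / [(1×1.60×10^-19)(5.98×10^-3)] = 8.60×10^-4 m.

r ≈ 860 µm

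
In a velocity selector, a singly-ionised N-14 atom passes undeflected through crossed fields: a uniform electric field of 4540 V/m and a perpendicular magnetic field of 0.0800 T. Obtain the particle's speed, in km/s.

For zero net force, qE = qvB, so v = E/B.
v = (4540) / (0.0800) = 5.67×10^4 m/s.

v ≈ 56.8 km/s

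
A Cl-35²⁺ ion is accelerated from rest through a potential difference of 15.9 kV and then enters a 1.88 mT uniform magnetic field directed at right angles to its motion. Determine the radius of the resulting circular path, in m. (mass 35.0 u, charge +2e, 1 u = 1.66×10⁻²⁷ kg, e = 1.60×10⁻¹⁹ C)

The kinetic energy gained is K = qV = (2×1.60×10^-19)(1.59×10^4) = 5.09×10^-15 J.
v = √(2K/m) = 4.19×10^5 m/s.
r = mv/(qB) = (5.81×10^-26)(4.19×10^5) / [(2×1.60×10^-19)(1.88×10^-3)] = 40.4 m.

r ≈ 40.4 m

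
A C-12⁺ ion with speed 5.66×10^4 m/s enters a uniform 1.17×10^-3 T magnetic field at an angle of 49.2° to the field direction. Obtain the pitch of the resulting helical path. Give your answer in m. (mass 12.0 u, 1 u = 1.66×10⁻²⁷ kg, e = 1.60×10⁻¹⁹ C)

pitch ≈ 24.7 m

The velocity component along B is v∥ = v cos49.2° = 3.70×10^4 m/s.
The cyclotron period T = 2πm/(qB) = 6.69×10^-4 s is set by m, q, B alone.
Pitch = v∥·T = (3.70×10^4)(6.69×10^-4) = 24.7 m.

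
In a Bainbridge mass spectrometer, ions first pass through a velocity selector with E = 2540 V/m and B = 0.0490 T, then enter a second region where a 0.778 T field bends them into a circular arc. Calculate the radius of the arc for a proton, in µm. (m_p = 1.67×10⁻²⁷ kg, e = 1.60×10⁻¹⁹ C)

r ≈ 695 µm

The selector passes v = E/B = 2540/0.0490 = 5.18×10^4 m/s.
In the deflection region, r = mv/(qB₂) = (1.67×10^-27)(5.18×10^4) / [(1×1.60×10^-19)(0.778)] = 6.95×10^-4 m.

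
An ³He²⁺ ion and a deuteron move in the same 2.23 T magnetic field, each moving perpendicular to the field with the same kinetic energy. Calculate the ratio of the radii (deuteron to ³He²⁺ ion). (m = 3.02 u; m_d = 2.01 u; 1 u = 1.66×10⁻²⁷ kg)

r = √(2mK)/(qB) ⇒ at equal K, r ∝ √m/q.
r_{deuteron}/r_{³He²⁺ ion} = 1.63.

ratio ≈ 1.63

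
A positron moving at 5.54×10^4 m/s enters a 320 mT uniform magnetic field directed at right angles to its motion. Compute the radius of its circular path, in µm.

The magnetic force provides the centripetal force: qvB = mv²/r, so r = mv/(qB).
r = (9.11×10^-31 kg)(5.54×10^4 m/s) / [(1×1.60×10^-19 C)(0.320 T)] = 9.86×10^-7 m.

r ≈ 0.986 µm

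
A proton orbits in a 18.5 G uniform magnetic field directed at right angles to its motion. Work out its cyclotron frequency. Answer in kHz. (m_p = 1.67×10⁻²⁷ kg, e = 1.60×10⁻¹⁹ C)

f = qB/(2πm) = (1×1.60×10^-19)(1.85×10^-3) / [2π(1.67×10^-27)] = 2.82×10^4 Hz.

f ≈ 28.2 kHz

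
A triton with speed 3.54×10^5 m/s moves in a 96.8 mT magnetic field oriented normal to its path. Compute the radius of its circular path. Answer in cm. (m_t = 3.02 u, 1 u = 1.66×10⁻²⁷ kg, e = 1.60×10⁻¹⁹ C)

The magnetic force provides the centripetal force: qvB = mv²/r, so r = mv/(qB).
r = (5.01×10^-27 kg)(3.54×10^5 m/s) / [(1×1.60×10^-19 C)(0.0968 T)] = 0.115 m.

r ≈ 11.5 cm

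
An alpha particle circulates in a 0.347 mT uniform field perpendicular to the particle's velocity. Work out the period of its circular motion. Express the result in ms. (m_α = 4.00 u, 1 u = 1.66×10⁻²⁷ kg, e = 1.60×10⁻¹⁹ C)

The cyclotron period is independent of speed: T = 2πm/(qB).
T = 2π(6.64×10^-27) / [(2×1.60×10^-19)(3.47×10^-4)] = 3.76×10^-4 s.

T ≈ 0.376 ms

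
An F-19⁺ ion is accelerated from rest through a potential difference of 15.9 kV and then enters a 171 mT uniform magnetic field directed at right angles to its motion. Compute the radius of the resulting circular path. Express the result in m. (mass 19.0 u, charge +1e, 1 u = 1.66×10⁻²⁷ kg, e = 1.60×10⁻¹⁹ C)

The kinetic energy gained is K = qV = (1×1.60×10^-19)(1.59×10^4) = 2.54×10^-15 J.
v = √(2K/m) = 4.02×10^5 m/s.
r = mv/(qB) = (3.15×10^-26)(4.02×10^5) / [(1×1.60×10^-19)(0.171)] = 0.463 m.

r ≈ 0.463 m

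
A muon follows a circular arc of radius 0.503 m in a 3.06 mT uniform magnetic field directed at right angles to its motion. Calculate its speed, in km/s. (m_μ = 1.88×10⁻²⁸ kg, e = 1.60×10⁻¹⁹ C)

v ≈ 1310 km/s

From qvB = mv²/r, v = qBr/m.
v = (1×1.60×10^-19)(3.06×10^-3)(0.503) / (1.88×10^-28) = 1.31×10^6 m/s.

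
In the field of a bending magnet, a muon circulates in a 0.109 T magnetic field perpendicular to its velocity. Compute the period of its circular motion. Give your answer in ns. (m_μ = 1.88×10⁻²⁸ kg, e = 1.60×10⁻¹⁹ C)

The cyclotron period is independent of speed: T = 2πm/(qB).
T = 2π(1.88×10^-28) / [(1×1.60×10^-19)(0.109)] = 6.77×10^-8 s.

T ≈ 67.7 ns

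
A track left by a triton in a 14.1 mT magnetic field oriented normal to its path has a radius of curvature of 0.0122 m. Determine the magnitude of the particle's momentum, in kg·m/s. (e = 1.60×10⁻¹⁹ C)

Since qvB = mv²/r, the momentum p = mv = qBr.
p = (1×1.60×10^-19)(0.0141)(0.0122) = 2.75×10^-23 kg·m/s.

p ≈ 2.75×10^-23 kg·m/s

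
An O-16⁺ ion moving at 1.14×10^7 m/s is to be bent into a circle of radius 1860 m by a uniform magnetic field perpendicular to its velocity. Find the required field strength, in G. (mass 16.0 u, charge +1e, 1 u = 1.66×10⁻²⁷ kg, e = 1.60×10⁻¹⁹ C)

B ≈ 10.2 G

qvB = mv²/r gives B = mv/(qr).
B = (2.66×10^-26)(1.14×10^7) / [(1×1.60×10^-19)(1860)] = 1.02×10^-3 T.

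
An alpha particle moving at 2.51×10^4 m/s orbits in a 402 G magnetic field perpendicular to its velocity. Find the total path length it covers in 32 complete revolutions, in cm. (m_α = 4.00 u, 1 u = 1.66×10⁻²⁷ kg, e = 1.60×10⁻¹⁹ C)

L ≈ 260 cm

r = mv/(qB) = 0.0130 m, so one revolution covers 2πr = 0.0814 m.
In 32 revolutions: L = 32·2πr = 2.60 m.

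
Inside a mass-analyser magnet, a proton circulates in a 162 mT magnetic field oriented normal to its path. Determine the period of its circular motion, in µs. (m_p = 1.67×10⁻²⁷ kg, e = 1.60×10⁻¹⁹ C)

T ≈ 0.405 µs

The cyclotron period is independent of speed: T = 2πm/(qB).
T = 2π(1.67×10^-27) / [(1×1.60×10^-19)(0.162)] = 4.05×10^-7 s.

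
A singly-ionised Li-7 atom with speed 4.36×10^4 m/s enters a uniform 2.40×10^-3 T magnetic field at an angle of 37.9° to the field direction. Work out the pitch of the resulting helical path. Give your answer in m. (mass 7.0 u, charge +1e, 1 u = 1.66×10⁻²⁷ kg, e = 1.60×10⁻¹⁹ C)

The velocity component along B is v∥ = v cos37.9° = 3.44×10^4 m/s.
The cyclotron period T = 2πm/(qB) = 1.90×10^-4 s is set by m, q, B alone.
Pitch = v∥·T = (3.44×10^4)(1.90×10^-4) = 6.54 m.

pitch ≈ 6.54 m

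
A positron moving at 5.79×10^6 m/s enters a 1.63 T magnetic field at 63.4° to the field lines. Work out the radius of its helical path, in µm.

Only the perpendicular component v⊥ = v sin63.4° = 5.18×10^6 m/s is bent by the field.
r = m v⊥ /(qB) = (9.11×10^-31)(5.18×10^6) / [(1×1.60×10^-19)(1.63)] = 1.81×10^-5 m.

r ≈ 18.1 µm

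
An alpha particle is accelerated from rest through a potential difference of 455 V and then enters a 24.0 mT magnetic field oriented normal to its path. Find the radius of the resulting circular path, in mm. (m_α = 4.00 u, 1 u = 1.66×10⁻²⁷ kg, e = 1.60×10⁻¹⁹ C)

The kinetic energy gained is K = qV = (2×1.60×10^-19)(455) = 1.46×10^-16 J.
v = √(2K/m) = 2.09×10^5 m/s.
r = mv/(qB) = (6.64×10^-27)(2.09×10^5) / [(2×1.60×10^-19)(0.0240)] = 0.181 m.

r ≈ 181 mm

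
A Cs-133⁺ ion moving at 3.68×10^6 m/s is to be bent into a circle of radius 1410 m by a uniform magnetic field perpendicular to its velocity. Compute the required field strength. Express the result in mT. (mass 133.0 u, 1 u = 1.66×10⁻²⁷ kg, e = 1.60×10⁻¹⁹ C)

qvB = mv²/r gives B = mv/(qr).
B = (2.21×10^-25)(3.68×10^6) / [(1×1.60×10^-19)(1410)] = 3.60×10^-3 T.

B ≈ 3.60 mT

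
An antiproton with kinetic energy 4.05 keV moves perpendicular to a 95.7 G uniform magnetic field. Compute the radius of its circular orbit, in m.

Convert the energy: K = 4.05 keV = 6.48×10^-16 J.
v = √(2K/m) = √(2·6.48×10^-16/1.67×10^-27) = 8.81×10^5 m/s.
r = mv/(qB) = (1.67×10^-27)(8.81×10^5) / [(1×1.60×10^-19)(9.57×10^-3)] = 0.961 m.

r ≈ 0.961 m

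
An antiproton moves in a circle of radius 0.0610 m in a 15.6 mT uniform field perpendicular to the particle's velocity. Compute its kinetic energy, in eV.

v = qBr/m = (1×1.60×10^-19)(0.0156)(0.0610) / (1.67×10^-27) = 9.12×10^4 m/s.
K = ½mv² = 0.5·(1.67×10^-27)·(9.12×10^4)² = 6.94×10^-18 J = 43.4 eV.

K ≈ 43.4 eV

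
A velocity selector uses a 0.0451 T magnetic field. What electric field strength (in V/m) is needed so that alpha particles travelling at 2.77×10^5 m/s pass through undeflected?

qE = qvB ⇒ E = vB = (2.77×10^5)(0.0451) = 1.25×10^4 V/m.

E ≈ 1.25×10^4 V/m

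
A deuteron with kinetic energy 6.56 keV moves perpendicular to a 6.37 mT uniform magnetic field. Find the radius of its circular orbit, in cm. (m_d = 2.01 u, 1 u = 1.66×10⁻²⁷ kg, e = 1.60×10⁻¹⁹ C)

Convert the energy: K = 6.56 keV = 1.05×10^-15 J.
v = √(2K/m) = √(2·1.05×10^-15/3.34×10^-27) = 7.93×10^5 m/s.
r = mv/(qB) = (3.34×10^-27)(7.93×10^5) / [(1×1.60×10^-19)(6.37×10^-3)] = 2.60 m.

r ≈ 260 cm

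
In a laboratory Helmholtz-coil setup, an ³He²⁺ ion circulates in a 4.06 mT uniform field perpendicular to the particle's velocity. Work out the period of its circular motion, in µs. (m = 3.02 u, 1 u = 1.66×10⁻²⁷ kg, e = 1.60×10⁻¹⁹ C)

T ≈ 24.2 µs

The cyclotron period is independent of speed: T = 2πm/(qB).
T = 2π(5.01×10^-27) / [(2×1.60×10^-19)(4.06×10^-3)] = 2.42×10^-5 s.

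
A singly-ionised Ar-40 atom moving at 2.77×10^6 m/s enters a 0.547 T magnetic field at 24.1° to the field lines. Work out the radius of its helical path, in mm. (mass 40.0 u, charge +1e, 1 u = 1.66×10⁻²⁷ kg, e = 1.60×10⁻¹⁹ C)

Only the perpendicular component v⊥ = v sin24.1° = 1.13×10^6 m/s is bent by the field.
r = m v⊥ /(qB) = (6.64×10^-26)(1.13×10^6) / [(1×1.60×10^-19)(0.547)] = 0.858 m.

r ≈ 858 mm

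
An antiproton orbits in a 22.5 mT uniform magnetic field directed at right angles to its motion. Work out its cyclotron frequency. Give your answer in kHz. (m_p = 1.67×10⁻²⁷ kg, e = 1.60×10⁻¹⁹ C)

f ≈ 343 kHz

f = qB/(2πm) = (1×1.60×10^-19)(0.0225) / [2π(1.67×10^-27)] = 3.43×10^5 Hz.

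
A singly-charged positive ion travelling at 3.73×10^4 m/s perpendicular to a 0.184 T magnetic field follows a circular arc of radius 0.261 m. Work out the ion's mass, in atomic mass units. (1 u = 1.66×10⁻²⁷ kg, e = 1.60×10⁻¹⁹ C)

qvB = mv²/r ⇒ m = qBr/v.
m = (1×1.60×10^-19)(0.184)(0.261) / (3.73×10^4) = 2.06×10^-25 kg = 124 u.

m ≈ 124 u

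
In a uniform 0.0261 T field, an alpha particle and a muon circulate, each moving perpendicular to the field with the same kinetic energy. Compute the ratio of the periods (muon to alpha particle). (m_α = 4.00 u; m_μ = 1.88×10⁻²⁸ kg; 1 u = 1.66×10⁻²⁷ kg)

ratio ≈ 0.0566

T = 2πm/(qB) is independent of speed, so T₂/T₁ = (m₂/q₂)/(m₁/q₁).
T_{muon}/T_{alpha particle} = (1.88×10^-28/1e) / (6.64×10^-27/2e) = 0.0566.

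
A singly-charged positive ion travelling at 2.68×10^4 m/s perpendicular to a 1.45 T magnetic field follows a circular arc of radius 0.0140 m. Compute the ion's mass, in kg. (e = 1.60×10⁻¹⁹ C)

m ≈ 1.21×10^-25 kg

qvB = mv²/r ⇒ m = qBr/v.
m = (1×1.60×10^-19)(1.45)(0.0140) / (2.68×10^4) = 1.21×10^-25 kg.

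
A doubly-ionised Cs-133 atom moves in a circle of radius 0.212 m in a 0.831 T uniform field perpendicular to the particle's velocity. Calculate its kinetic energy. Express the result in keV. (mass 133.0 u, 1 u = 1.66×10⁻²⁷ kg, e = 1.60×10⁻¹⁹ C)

v = qBr/m = (2×1.60×10^-19)(0.831)(0.212) / (2.21×10^-25) = 2.55×10^5 m/s.
K = ½mv² = 0.5·(2.21×10^-25)·(2.55×10^5)² = 7.20×10^-15 J = 45.0 keV.

K ≈ 45.0 keV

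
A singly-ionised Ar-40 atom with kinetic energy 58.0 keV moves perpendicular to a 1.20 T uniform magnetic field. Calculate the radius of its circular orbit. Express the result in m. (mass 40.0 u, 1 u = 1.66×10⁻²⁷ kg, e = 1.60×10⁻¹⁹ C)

r ≈ 0.183 m

Convert the energy: K = 58.0 keV = 9.28×10^-15 J.
v = √(2K/m) = √(2·9.28×10^-15/6.64×10^-26) = 5.29×10^5 m/s.
r = mv/(qB) = (6.64×10^-26)(5.29×10^5) / [(1×1.60×10^-19)(1.20)] = 0.183 m.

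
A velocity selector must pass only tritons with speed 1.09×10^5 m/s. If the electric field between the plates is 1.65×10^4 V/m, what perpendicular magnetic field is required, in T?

B ≈ 0.151 T

qE = qvB ⇒ B = E/v = (1.65×10^4) / (1.09×10^5) = 0.151 T.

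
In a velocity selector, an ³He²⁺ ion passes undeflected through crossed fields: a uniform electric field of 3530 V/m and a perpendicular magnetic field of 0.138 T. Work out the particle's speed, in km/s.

v ≈ 25.6 km/s

For zero net force, qE = qvB, so v = E/B.
v = (3530) / (0.138) = 2.56×10^4 m/s.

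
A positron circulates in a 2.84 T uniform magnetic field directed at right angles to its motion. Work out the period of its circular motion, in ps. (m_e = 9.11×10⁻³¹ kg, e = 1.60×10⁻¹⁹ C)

T ≈ 12.6 ps

The cyclotron period is independent of speed: T = 2πm/(qB).
T = 2π(9.11×10^-31) / [(1×1.60×10^-19)(2.84)] = 1.26×10^-11 s.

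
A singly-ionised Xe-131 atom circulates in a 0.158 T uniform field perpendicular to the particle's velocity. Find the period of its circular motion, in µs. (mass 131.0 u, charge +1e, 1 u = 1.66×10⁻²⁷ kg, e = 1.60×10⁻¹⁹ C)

The cyclotron period is independent of speed: T = 2πm/(qB).
T = 2π(2.17×10^-25) / [(1×1.60×10^-19)(0.158)] = 5.40×10^-5 s.

T ≈ 54.0 µs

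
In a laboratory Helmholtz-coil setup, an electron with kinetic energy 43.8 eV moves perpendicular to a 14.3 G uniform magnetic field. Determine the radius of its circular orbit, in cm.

Convert the energy: K = 43.8 eV = 7.01×10^-18 J.
v = √(2K/m) = √(2·7.01×10^-18/9.11×10^-31) = 3.92×10^6 m/s.
r = mv/(qB) = (9.11×10^-31)(3.92×10^6) / [(1×1.60×10^-19)(1.43×10^-3)] = 0.0156 m.

r ≈ 1.56 cm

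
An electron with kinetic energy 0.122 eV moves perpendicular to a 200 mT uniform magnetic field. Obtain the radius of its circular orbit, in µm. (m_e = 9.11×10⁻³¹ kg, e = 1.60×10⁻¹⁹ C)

r ≈ 5.89 µm

Convert the energy: K = 0.122 eV = 1.95×10^-20 J.
v = √(2K/m) = √(2·1.95×10^-20/9.11×10^-31) = 2.07×10^5 m/s.
r = mv/(qB) = (9.11×10^-31)(2.07×10^5) / [(1×1.60×10^-19)(0.200)] = 5.89×10^-6 m.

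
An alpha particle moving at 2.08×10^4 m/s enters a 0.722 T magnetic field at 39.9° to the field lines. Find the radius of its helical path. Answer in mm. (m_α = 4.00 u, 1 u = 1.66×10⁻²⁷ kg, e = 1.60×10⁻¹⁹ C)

r ≈ 0.383 mm

Only the perpendicular component v⊥ = v sin39.9° = 1.33×10^4 m/s is bent by the field.
r = m v⊥ /(qB) = (6.64×10^-27)(1.33×10^4) / [(2×1.60×10^-19)(0.722)] = 3.83×10^-4 m.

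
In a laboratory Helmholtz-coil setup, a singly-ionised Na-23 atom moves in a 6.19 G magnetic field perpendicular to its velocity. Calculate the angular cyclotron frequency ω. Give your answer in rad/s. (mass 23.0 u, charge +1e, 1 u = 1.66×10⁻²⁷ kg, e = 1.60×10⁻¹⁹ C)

ω ≈ 2590 rad/s

ω = qB/m = (1×1.60×10^-19)(6.19×10^-4) / (3.82×10^-26) = 2590 rad/s.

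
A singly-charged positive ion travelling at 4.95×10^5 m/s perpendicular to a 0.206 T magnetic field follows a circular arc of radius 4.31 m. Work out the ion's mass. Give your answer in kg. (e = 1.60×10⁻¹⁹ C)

qvB = mv²/r ⇒ m = qBr/v.
m = (1×1.60×10^-19)(0.206)(4.31) / (4.95×10^5) = 2.87×10^-25 kg.

m ≈ 2.87×10^-25 kg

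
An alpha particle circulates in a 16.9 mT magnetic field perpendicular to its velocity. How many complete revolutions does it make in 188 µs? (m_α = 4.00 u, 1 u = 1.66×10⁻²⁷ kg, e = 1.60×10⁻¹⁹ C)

T = 2πm/(qB) = 2π(6.64×10^-27) / [(2×1.60×10^-19)(0.0169)] = 7.7146×10^-6 s.
N = t/T = 1.88×10^-4 / 7.7146×10^-6 ≈ 24.37, so 24 complete revolutions.

N = 24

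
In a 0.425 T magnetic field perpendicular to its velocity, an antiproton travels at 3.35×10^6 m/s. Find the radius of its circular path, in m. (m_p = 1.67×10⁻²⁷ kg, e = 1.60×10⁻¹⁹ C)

The magnetic force provides the centripetal force: qvB = mv²/r, so r = mv/(qB).
r = (1.67×10^-27 kg)(3.35×10^6 m/s) / [(1×1.60×10^-19 C)(0.425 T)] = 0.0823 m.

r ≈ 0.0823 m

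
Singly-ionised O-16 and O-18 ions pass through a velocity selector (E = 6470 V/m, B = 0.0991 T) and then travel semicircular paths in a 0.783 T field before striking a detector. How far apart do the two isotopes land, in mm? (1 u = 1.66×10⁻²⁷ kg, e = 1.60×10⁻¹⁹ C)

Δd ≈ 3.46 mm

Both emerge at v = E/B₁ = 6.53×10^4 m/s.
r = mv/(qB₂), so r₁ = 0.01384 m and r₂ = 0.01557 m, giving Δr = 1.73×10^-3 m.
After a semicircle each ion lands a diameter 2r from the entry slit, so the separation is 2Δr = 3.46×10^-3 m.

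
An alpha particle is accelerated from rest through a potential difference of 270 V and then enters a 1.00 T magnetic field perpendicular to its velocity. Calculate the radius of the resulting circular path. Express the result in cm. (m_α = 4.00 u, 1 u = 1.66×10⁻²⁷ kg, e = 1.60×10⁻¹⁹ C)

The kinetic energy gained is K = qV = (2×1.60×10^-19)(270) = 8.64×10^-17 J.
v = √(2K/m) = 1.61×10^5 m/s.
r = mv/(qB) = (6.64×10^-27)(1.61×10^5) / [(2×1.60×10^-19)(1.00)] = 3.35×10^-3 m.

r ≈ 0.335 cm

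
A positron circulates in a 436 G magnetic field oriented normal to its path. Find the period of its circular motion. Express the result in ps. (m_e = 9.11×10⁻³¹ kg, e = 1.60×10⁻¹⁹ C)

T ≈ 821 ps

The cyclotron period is independent of speed: T = 2πm/(qB).
T = 2π(9.11×10^-31) / [(1×1.60×10^-19)(0.0436)] = 8.21×10^-10 s.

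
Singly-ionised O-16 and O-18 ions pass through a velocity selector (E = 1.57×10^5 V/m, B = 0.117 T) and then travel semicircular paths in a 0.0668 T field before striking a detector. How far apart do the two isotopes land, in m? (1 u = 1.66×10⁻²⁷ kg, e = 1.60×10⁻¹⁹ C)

Both emerge at v = E/B₁ = 1.34×10^6 m/s.
r = mv/(qB₂), so r₁ = 3.335 m and r₂ = 3.751 m, giving Δr = 0.417 m.
After a semicircle each ion lands a diameter 2r from the entry slit, so the separation is 2Δr = 0.834 m.

Δd ≈ 0.834 m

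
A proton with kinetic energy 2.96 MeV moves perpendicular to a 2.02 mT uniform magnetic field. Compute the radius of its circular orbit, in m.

Convert the energy: K = 2.96 MeV = 4.74×10^-13 J.
v = √(2K/m) = √(2·4.74×10^-13/1.67×10^-27) = 2.38×10^7 m/s.
r = mv/(qB) = (1.67×10^-27)(2.38×10^7) / [(1×1.60×10^-19)(2.02×10^-3)] = 123 m.

r ≈ 123 m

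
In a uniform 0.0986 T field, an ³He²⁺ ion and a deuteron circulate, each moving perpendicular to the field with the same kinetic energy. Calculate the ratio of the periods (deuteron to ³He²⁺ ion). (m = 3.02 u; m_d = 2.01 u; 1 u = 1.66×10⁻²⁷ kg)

T = 2πm/(qB) is independent of speed, so T₂/T₁ = (m₂/q₂)/(m₁/q₁).
T_{deuteron}/T_{³He²⁺ ion} = (3.34×10^-27/1e) / (5.01×10^-27/2e) = 1.33.

ratio ≈ 1.33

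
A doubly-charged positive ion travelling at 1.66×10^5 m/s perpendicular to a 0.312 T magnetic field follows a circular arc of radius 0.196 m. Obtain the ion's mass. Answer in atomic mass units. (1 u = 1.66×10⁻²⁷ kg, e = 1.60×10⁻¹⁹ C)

qvB = mv²/r ⇒ m = qBr/v.
m = (2×1.60×10^-19)(0.312)(0.196) / (1.66×10^5) = 1.18×10^-25 kg = 71.0 u.

m ≈ 71.0 u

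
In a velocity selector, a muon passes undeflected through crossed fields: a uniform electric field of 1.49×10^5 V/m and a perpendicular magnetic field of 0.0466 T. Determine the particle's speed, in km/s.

For zero net force, qE = qvB, so v = E/B.
v = (1.49×10^5) / (0.0466) = 3.20×10^6 m/s.

v ≈ 3200 km/s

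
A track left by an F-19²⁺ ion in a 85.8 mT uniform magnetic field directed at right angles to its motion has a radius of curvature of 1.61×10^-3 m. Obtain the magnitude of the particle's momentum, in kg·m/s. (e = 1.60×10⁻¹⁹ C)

p ≈ 4.42×10^-23 kg·m/s

Since qvB = mv²/r, the momentum p = mv = qBr.
p = (2×1.60×10^-19)(0.0858)(1.61×10^-3) = 4.42×10^-23 kg·m/s.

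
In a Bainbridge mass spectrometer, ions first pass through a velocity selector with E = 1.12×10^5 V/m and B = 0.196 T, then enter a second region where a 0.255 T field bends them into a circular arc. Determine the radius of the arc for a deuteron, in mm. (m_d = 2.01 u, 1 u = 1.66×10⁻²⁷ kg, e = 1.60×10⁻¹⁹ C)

The selector passes v = E/B = 1.12×10^5/0.196 = 5.71×10^5 m/s.
In the deflection region, r = mv/(qB₂) = (3.34×10^-27)(5.71×10^5) / [(1×1.60×10^-19)(0.255)] = 0.0467 m.

r ≈ 46.7 mm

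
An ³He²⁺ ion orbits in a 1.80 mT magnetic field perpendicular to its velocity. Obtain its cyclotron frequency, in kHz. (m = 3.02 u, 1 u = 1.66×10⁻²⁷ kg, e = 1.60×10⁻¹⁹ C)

f ≈ 18.3 kHz

f = qB/(2πm) = (2×1.60×10^-19)(1.80×10^-3) / [2π(5.01×10^-27)] = 1.83×10^4 Hz.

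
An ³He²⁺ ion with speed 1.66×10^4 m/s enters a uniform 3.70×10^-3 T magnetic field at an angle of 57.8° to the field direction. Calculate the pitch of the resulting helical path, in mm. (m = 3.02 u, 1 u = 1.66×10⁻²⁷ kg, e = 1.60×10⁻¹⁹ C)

The velocity component along B is v∥ = v cos57.8° = 8850 m/s.
The cyclotron period T = 2πm/(qB) = 2.66×10^-5 s is set by m, q, B alone.
Pitch = v∥·T = (8850)(2.66×10^-5) = 0.235 m.

pitch ≈ 235 mm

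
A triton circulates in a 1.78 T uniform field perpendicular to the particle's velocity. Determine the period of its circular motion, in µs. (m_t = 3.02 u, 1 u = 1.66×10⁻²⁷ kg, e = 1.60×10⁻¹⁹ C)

The cyclotron period is independent of speed: T = 2πm/(qB).
T = 2π(5.01×10^-27) / [(1×1.60×10^-19)(1.78)] = 1.11×10^-7 s.

T ≈ 0.111 µs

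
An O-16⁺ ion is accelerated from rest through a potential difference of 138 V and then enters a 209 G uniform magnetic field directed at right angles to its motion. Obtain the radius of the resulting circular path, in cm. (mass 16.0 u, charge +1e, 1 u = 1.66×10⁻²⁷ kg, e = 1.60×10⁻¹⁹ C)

r ≈ 32.4 cm

The kinetic energy gained is K = qV = (1×1.60×10^-19)(138) = 2.21×10^-17 J.
v = √(2K/m) = 4.08×10^4 m/s.
r = mv/(qB) = (2.66×10^-26)(4.08×10^4) / [(1×1.60×10^-19)(0.0209)] = 0.324 m.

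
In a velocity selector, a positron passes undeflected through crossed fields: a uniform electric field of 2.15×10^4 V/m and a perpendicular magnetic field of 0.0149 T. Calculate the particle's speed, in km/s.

v ≈ 1440 km/s

For zero net force, qE = qvB, so v = E/B.
v = (2.15×10^4) / (0.0149) = 1.44×10^6 m/s.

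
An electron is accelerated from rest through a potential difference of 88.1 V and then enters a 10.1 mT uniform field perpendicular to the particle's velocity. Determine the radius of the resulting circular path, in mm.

r ≈ 3.14 mm

The kinetic energy gained is K = qV = (1×1.60×10^-19)(88.1) = 1.41×10^-17 J.
v = √(2K/m) = 5.56×10^6 m/s.
r = mv/(qB) = (9.11×10^-31)(5.56×10^6) / [(1×1.60×10^-19)(0.0101)] = 3.14×10^-3 m.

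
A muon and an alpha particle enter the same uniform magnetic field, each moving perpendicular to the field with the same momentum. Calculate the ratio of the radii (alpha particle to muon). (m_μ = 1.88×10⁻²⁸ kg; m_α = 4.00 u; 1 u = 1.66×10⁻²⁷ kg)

r = p/(qB) ⇒ at equal p, r ∝ 1/q.
r_{alpha particle}/r_{muon} = 0.500.

ratio ≈ 0.500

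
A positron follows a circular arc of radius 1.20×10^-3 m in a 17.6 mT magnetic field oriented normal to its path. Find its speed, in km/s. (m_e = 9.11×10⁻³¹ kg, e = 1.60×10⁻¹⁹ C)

v ≈ 3710 km/s

From qvB = mv²/r, v = qBr/m.
v = (1×1.60×10^-19)(0.0176)(1.20×10^-3) / (9.11×10^-31) = 3.71×10^6 m/s.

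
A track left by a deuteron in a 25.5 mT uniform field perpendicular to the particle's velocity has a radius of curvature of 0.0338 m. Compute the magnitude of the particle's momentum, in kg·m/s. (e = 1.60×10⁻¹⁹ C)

p ≈ 1.38×10^-22 kg·m/s

Since qvB = mv²/r, the momentum p = mv = qBr.
p = (1×1.60×10^-19)(0.0255)(0.0338) = 1.38×10^-22 kg·m/s.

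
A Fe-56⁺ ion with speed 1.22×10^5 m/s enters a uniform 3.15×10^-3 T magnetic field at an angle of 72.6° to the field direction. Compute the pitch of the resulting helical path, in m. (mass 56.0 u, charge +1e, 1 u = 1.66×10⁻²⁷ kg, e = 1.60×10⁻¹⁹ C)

The velocity component along B is v∥ = v cos72.6° = 3.65×10^4 m/s.
The cyclotron period T = 2πm/(qB) = 1.16×10^-3 s is set by m, q, B alone.
Pitch = v∥·T = (3.65×10^4)(1.16×10^-3) = 42.3 m.

pitch ≈ 42.3 m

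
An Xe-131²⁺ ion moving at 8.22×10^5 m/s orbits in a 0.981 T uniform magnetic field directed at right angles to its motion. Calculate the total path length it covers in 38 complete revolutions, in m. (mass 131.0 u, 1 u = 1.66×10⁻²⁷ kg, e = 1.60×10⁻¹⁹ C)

L ≈ 136 m

r = mv/(qB) = 0.569 m, so one revolution covers 2πr = 3.58 m.
In 38 revolutions: L = 38·2πr = 136 m.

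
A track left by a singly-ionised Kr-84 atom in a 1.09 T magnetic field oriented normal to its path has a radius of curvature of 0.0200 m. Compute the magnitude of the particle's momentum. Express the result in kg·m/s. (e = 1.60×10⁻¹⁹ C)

p ≈ 3.49×10^-21 kg·m/s

Since qvB = mv²/r, the momentum p = mv = qBr.
p = (1×1.60×10^-19)(1.09)(0.0200) = 3.49×10^-21 kg·m/s.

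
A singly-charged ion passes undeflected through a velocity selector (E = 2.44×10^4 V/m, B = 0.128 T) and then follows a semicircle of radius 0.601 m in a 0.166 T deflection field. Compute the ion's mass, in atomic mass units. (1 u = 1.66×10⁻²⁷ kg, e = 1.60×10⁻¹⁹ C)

v = E/B₁ = 1.91×10^5 m/s.
From r = mv/(qB₂), m = qB₂r/v = (1×1.60×10^-19)(0.166)(0.601) / (1.91×10^5) = 8.37×10^-26 kg.
In atomic mass units: m = 8.37×10^-26 / 1.66×10^-27 = 50.4 u.

m ≈ 50.4 u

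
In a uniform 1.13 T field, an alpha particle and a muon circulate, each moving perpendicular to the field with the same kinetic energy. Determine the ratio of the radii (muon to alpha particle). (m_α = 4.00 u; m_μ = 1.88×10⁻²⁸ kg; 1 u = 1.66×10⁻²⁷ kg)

ratio ≈ 0.337

r = √(2mK)/(qB) ⇒ at equal K, r ∝ √m/q.
r_{muon}/r_{alpha particle} = 0.337.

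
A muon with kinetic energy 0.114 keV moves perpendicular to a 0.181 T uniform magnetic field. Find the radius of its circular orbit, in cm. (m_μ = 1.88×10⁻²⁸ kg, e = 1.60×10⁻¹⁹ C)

Convert the energy: K = 0.114 keV = 1.82×10^-17 J.
v = √(2K/m) = √(2·1.82×10^-17/1.88×10^-28) = 4.41×10^5 m/s.
r = mv/(qB) = (1.88×10^-28)(4.41×10^5) / [(1×1.60×10^-19)(0.181)] = 2.86×10^-3 m.

r ≈ 0.286 cm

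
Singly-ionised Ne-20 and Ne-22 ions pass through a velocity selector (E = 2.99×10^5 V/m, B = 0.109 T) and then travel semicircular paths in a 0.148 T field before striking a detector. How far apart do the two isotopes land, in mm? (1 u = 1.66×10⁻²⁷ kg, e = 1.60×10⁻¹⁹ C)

Δd ≈ 769 mm

Both emerge at v = E/B₁ = 2.74×10^6 m/s.
r = mv/(qB₂), so r₁ = 3.846 m and r₂ = 4.231 m, giving Δr = 0.385 m.
After a semicircle each ion lands a diameter 2r from the entry slit, so the separation is 2Δr = 0.769 m.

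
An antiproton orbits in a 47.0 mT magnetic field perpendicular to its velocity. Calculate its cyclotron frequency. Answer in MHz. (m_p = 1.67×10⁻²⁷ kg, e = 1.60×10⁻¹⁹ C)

f = qB/(2πm) = (1×1.60×10^-19)(0.0470) / [2π(1.67×10^-27)] = 7.17×10^5 Hz.

f ≈ 0.717 MHz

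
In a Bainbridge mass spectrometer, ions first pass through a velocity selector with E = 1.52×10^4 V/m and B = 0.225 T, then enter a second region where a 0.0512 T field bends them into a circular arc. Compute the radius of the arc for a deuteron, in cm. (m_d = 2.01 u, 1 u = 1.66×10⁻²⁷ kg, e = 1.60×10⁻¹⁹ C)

r ≈ 2.75 cm

The selector passes v = E/B = 1.52×10^4/0.225 = 6.76×10^4 m/s.
In the deflection region, r = mv/(qB₂) = (3.34×10^-27)(6.76×10^4) / [(1×1.60×10^-19)(0.0512)] = 0.0275 m.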